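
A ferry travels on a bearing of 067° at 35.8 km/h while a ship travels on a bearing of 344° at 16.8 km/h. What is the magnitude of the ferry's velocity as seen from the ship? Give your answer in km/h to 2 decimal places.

37.65 km/h

Taking east as x and north as y: ferry velocity = (32.954, 13.988) km/h; ship velocity = (-4.631, 16.149) km/h.
Velocity of ferry relative to ship = (32.954, 13.988) − (-4.631, 16.149) = (37.585, -2.161) km/h.
Magnitude = |(37.585, -2.161)| = 37.647 km/h.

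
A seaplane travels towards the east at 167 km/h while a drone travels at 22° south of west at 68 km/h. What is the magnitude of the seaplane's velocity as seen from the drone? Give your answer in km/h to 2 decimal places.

231.45 km/h

Taking east as x and north as y: seaplane velocity = (167.000, 0.000) km/h; drone velocity = (-63.049, -25.473) km/h.
Velocity of seaplane relative to drone = (167.000, 0.000) − (-63.049, -25.473) = (230.049, 25.473) km/h.
Magnitude = |(230.049, 25.473)| = 231.455 km/h.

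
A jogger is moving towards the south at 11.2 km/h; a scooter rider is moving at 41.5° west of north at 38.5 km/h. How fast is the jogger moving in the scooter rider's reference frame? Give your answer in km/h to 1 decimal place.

Taking east as x and north as y: jogger velocity = (0.000, -11.200) km/h; scooter rider velocity = (-25.511, 28.835) km/h.
Velocity of jogger relative to scooter rider = (0.000, -11.200) − (-25.511, 28.835) = (25.511, -40.035) km/h.
Magnitude = |(25.511, -40.035)| = 47.472 km/h.

47.5 km/h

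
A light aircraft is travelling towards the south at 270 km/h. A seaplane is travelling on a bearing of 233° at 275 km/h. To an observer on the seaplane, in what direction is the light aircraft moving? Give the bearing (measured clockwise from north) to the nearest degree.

Taking east as x and north as y: light aircraft velocity = (0.000, -270.000) km/h; seaplane velocity = (-219.625, -165.499) km/h.
Velocity of light aircraft relative to seaplane = (0.000, -270.000) − (-219.625, -165.499) = (219.625, -104.501) km/h.
Bearing = atan2(219.62, -104.50) = 115.45° clockwise from north.

115°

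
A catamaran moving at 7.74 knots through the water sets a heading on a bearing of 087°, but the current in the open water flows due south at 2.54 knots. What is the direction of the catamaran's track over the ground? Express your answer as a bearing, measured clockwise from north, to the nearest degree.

105°

Taking east as x and north as y: velocity relative to the water = (7.729, 0.405) knots; the water relative to ground = (0.000, -2.540) knots.
Velocity relative to ground = (7.729, 0.405) + (0.000, -2.540) = (7.729, -2.135) knots.
Bearing = atan2(7.73, -2.13) = 105.44° clockwise from north.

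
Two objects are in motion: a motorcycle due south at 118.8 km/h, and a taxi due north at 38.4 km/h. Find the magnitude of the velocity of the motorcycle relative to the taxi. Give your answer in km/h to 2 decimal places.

Taking east as x and north as y: motorcycle velocity = (0.000, -118.800) km/h; taxi velocity = (0.000, 38.400) km/h.
Velocity of motorcycle relative to taxi = (0.000, -118.800) − (0.000, 38.400) = (0.000, -157.200) km/h.
Magnitude = |(0.000, -157.200)| = 157.200 km/h.

157.20 km/h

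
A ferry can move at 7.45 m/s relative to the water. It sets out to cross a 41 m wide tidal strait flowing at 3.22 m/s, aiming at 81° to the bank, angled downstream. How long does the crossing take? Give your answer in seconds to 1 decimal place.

The component of the ferry's velocity perpendicular to the bank is 7.45 × sin 81° = 7.358 m/s.
Only the cross-stream component determines the crossing time; the current contributes nothing perpendicular to the bank.
Time = 41 / 7.358 = 5.572 s.

5.6 s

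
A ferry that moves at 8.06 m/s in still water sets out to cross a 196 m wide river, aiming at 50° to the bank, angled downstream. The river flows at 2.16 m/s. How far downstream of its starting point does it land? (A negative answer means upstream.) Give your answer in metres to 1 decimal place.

Perpendicular speed = 6.174 m/s; crossing time = 196 / 6.174 = 31.744 s.
Net downstream speed = 7.341 m/s.
Drift = 7.341 × 31.744 = 233.031 m (downstream).

233.0 m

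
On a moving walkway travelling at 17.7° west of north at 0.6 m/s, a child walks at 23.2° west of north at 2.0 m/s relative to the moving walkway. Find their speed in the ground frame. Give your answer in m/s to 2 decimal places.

2.60 m/s

Taking east as x and north as y: moving walkway velocity = (-0.182, 0.572) m/s; child velocity relative to moving walkway = (-0.788, 1.838) m/s.
Velocity relative to ground = (-0.182, 0.572) + (-0.788, 1.838) = (-0.970, 2.410) m/s.
Speed = |(-0.970, 2.410)| = 2.598 m/s.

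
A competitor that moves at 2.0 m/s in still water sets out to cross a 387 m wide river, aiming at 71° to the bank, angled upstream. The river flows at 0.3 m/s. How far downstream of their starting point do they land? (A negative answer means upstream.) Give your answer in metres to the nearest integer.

-72 m

Perpendicular speed = 1.891 m/s; crossing time = 387 / 1.891 = 204.650 s.
Net downstream speed = -0.351 m/s.
Drift = -0.351 × 204.650 = -71.860 m (upstream).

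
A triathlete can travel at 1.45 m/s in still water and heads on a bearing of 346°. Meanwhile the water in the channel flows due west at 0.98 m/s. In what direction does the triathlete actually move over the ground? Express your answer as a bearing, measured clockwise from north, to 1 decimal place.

Taking east as x and north as y: velocity relative to the water = (-0.351, 1.407) m/s; the water relative to ground = (-0.980, 0.000) m/s.
Velocity relative to ground = (-0.351, 1.407) + (-0.980, 0.000) = (-1.331, 1.407) m/s.
Bearing = atan2(-1.33, 1.41) = 316.59° clockwise from north.

316.6°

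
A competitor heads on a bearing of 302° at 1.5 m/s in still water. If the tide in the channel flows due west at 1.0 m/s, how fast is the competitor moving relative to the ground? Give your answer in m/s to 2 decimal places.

2.41 m/s

Taking east as x and north as y: velocity relative to the water = (-1.272, 0.795) m/s; the water relative to ground = (-1.000, 0.000) m/s.
Velocity relative to ground = (-1.272, 0.795) + (-1.000, 0.000) = (-2.272, 0.795) m/s.
Speed = |(-2.272, 0.795)| = 2.407 m/s.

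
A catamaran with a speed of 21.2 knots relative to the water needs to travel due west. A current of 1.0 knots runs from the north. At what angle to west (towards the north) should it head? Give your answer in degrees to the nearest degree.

3°

The current pushes perpendicular to the desired track; the heading must have a component into the current equal to 1.0 knots: 21.2 sin θ = 1.0.
sin θ = 0.0472, so θ = 2.704°.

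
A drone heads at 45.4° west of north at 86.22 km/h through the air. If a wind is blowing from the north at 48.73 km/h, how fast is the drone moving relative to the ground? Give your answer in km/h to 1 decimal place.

Taking east as x and north as y: velocity relative to the air = (-61.391, 60.540) km/h; the air relative to ground = (0.000, -48.730) km/h.
Velocity relative to ground = (-61.391, 60.540) + (0.000, -48.730) = (-61.391, 11.810) km/h.
Speed = |(-61.391, 11.810)| = 62.516 km/h.

62.5 km/h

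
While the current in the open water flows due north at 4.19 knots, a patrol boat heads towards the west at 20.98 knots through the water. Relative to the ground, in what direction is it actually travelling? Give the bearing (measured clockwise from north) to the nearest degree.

281°

Taking east as x and north as y: velocity relative to the water = (-20.980, 0.000) knots; the water relative to ground = (0.000, 4.190) knots.
Velocity relative to ground = (-20.980, 0.000) + (0.000, 4.190) = (-20.980, 4.190) knots.
Bearing = atan2(-20.98, 4.19) = 281.29° clockwise from north.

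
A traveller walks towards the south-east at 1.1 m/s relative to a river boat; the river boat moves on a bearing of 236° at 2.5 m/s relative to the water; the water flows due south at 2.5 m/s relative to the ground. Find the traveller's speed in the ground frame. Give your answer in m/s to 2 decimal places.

In east/north components (m/s): traveller relative to river boat = (0.778, -0.778); river boat relative to water = (-2.073, -1.398); water relative to ground = (0.000, -2.500).
Sum = (-1.295, -4.676) m/s.
Speed = |(-1.295, -4.676)| = 4.852 m/s.

4.85 m/s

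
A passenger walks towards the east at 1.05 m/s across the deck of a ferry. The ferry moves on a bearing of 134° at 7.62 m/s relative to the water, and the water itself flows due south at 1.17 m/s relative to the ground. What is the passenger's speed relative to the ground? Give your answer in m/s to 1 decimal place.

9.2 m/s

In east/north components (m/s): passenger relative to ferry = (1.050, 0.000); ferry relative to water = (5.481, -5.293); water relative to ground = (0.000, -1.170).
Sum = (6.531, -6.463) m/s.
Speed = |(6.531, -6.463)| = 9.189 m/s.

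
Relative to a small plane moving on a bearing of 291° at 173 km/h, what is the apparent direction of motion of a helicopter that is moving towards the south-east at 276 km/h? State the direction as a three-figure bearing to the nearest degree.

126°

Taking east as x and north as y: helicopter velocity = (195.161, -195.161) km/h; small plane velocity = (-161.509, 61.998) km/h.
Velocity of helicopter relative to small plane = (195.161, -195.161) − (-161.509, 61.998) = (356.671, -257.159) km/h.
Bearing = atan2(356.67, -257.16) = 125.79° clockwise from north.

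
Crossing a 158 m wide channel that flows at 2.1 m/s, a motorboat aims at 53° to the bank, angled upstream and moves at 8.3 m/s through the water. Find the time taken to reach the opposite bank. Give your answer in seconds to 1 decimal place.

23.8 s

The component of the motorboat's velocity perpendicular to the bank is 8.3 × sin 53° = 6.629 m/s.
The flow acts along the bank and has no component across it.
Time = 158 / 6.629 = 23.836 s.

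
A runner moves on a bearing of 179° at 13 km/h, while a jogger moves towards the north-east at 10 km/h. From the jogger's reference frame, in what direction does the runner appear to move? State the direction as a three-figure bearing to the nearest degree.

199°

Taking east as x and north as y: runner velocity = (0.227, -12.998) km/h; jogger velocity = (7.071, 7.071) km/h.
Velocity of runner relative to jogger = (0.227, -12.998) − (7.071, 7.071) = (-6.844, -20.069) km/h.
Bearing = atan2(-6.84, -20.07) = 198.83° clockwise from north.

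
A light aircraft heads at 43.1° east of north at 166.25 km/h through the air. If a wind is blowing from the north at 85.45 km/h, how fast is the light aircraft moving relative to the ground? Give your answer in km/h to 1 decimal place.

Taking east as x and north as y: velocity relative to the air = (113.594, 121.389) km/h; the air relative to ground = (0.000, -85.450) km/h.
Velocity relative to ground = (113.594, 121.389) + (0.000, -85.450) = (113.594, 35.939) km/h.
Speed = |(113.594, 35.939)| = 119.144 km/h.

119.1 km/h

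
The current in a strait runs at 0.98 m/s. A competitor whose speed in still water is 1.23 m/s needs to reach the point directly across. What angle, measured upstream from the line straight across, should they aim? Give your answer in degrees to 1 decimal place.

To cancel the current, the upstream component of the competitor's velocity must equal the flow: 1.23 sin θ = 0.98.
sin θ = 0.98 / 1.23 = 0.7967.
θ = arcsin(0.7967) = 52.821°.

52.8°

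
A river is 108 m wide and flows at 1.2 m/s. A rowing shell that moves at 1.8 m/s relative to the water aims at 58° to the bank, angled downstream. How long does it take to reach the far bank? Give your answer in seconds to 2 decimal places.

The component of the rowing shell's velocity perpendicular to the bank is 1.8 × sin 58° = 1.526 m/s.
Only the cross-stream component determines the crossing time; the current contributes nothing perpendicular to the bank.
Time = 108 / 1.526 = 70.751 s.

70.75 s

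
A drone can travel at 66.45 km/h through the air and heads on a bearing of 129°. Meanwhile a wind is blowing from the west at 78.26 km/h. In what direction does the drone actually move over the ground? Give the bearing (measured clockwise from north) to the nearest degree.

Taking east as x and north as y: velocity relative to the air = (51.641, -41.818) km/h; the air relative to ground = (78.260, 0.000) km/h.
Velocity relative to ground = (51.641, -41.818) + (78.260, 0.000) = (129.901, -41.818) km/h.
Bearing = atan2(129.90, -41.82) = 107.84° clockwise from north.

108°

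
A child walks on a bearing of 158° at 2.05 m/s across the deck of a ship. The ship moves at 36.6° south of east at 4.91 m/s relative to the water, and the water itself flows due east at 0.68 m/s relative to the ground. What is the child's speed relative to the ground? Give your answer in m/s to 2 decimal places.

In east/north components (m/s): child relative to ship = (0.768, -1.901); ship relative to water = (3.942, -2.927); water relative to ground = (0.680, 0.000).
Sum = (5.390, -4.828) m/s.
Speed = |(5.390, -4.828)| = 7.236 m/s.

7.24 m/s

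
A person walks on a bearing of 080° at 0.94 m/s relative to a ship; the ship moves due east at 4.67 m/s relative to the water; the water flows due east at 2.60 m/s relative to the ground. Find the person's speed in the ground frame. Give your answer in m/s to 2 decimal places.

8.20 m/s

In east/north components (m/s): person relative to ship = (0.926, 0.163); ship relative to water = (4.670, 0.000); water relative to ground = (2.600, 0.000).
Sum = (8.196, 0.163) m/s.
Speed = |(8.196, 0.163)| = 8.197 m/s.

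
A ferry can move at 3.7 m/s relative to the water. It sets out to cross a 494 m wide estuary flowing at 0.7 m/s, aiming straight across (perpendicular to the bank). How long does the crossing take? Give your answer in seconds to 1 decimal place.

The component of the ferry's velocity perpendicular to the bank is 3.7 m/s.
The current is parallel to the bank, so it does not affect the crossing time.
Time = 494 / 3.700 = 133.514 s.

133.5 s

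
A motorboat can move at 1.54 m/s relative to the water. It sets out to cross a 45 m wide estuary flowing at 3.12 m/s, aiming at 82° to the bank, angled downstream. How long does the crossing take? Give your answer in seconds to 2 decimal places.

29.51 s

The component of the motorboat's velocity perpendicular to the bank is 1.54 × sin 82° = 1.525 m/s.
The flow acts along the bank and has no component across it.
Time = 45 / 1.525 = 29.508 s.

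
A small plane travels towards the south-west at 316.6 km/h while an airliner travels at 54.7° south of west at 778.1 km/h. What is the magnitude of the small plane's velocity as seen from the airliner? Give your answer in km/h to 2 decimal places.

Taking east as x and north as y: small plane velocity = (-223.870, -223.870) km/h; airliner velocity = (-449.631, -635.037) km/h.
Velocity of small plane relative to airliner = (-223.870, -223.870) − (-449.631, -635.037) = (225.761, 411.167) km/h.
Magnitude = |(225.761, 411.167)| = 469.069 km/h.

469.07 km/h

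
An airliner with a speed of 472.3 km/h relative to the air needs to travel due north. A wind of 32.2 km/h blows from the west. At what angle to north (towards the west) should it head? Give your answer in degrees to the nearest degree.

4°

The wind pushes perpendicular to the desired track; the heading must have a component into the wind equal to 32.2 km/h: 472.3 sin θ = 32.2.
sin θ = 0.0682, so θ = 3.909°.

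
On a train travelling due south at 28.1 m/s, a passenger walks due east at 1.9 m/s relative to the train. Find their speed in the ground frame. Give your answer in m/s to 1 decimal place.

Taking east as x and north as y: train velocity = (0.000, -28.100) m/s; passenger velocity relative to train = (1.900, 0.000) m/s.
Velocity relative to ground = (0.000, -28.100) + (1.900, 0.000) = (1.900, -28.100) m/s.
Speed = |(1.900, -28.100)| = 28.164 m/s.

28.2 m/s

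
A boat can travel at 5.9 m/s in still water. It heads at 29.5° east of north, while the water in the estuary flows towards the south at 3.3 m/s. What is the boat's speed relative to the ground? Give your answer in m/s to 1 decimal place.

Taking east as x and north as y: velocity relative to the water = (2.905, 5.135) m/s; the water relative to ground = (0.000, -3.300) m/s.
Velocity relative to ground = (2.905, 5.135) + (0.000, -3.300) = (2.905, 1.835) m/s.
Speed = |(2.905, 1.835)| = 3.436 m/s.

3.4 m/s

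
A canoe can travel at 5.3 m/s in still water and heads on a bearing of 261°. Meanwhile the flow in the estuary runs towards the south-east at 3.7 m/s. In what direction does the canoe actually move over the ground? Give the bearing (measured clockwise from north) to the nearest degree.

217°

Taking east as x and north as y: velocity relative to the water = (-5.235, -0.829) m/s; the water relative to ground = (2.616, -2.616) m/s.
Velocity relative to ground = (-5.235, -0.829) + (2.616, -2.616) = (-2.618, -3.445) m/s.
Bearing = atan2(-2.62, -3.45) = 217.23° clockwise from north.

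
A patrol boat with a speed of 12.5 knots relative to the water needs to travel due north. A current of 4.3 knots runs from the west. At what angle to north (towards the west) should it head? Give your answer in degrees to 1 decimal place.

The current pushes perpendicular to the desired track; the heading must have a component into the current equal to 4.3 knots: 12.5 sin θ = 4.3.
sin θ = 0.3440, so θ = 20.121°.

20.1°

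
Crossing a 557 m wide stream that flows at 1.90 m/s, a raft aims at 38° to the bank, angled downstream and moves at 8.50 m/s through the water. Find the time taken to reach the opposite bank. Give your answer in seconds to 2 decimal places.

The component of the raft's velocity perpendicular to the bank is 8.50 × sin 38° = 5.233 m/s.
Only the cross-stream component determines the crossing time; the current contributes nothing perpendicular to the bank.
Time = 557 / 5.233 = 106.437 s.

106.44 s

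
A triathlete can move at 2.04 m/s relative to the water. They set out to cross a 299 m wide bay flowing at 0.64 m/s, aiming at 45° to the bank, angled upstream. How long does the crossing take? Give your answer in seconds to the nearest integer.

207 s

The component of the triathlete's velocity perpendicular to the bank is 2.04 × sin 45° = 1.442 m/s.
The current is parallel to the bank, so it does not affect the crossing time.
Time = 299 / 1.442 = 207.279 s.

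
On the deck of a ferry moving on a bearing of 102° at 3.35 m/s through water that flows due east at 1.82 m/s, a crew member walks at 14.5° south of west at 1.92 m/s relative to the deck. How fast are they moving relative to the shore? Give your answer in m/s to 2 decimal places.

In east/north components (m/s): crew member relative to ferry = (-1.859, -0.481); ferry relative to water = (3.277, -0.697); water relative to ground = (1.820, 0.000).
Sum = (3.238, -1.177) m/s.
Speed = |(3.238, -1.177)| = 3.445 m/s.

3.45 m/s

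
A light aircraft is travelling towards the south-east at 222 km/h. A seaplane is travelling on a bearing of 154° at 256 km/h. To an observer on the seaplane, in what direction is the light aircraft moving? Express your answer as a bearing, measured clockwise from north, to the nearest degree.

Taking east as x and north as y: light aircraft velocity = (156.978, -156.978) km/h; seaplane velocity = (112.223, -230.091) km/h.
Velocity of light aircraft relative to seaplane = (156.978, -156.978) − (112.223, -230.091) = (44.755, 73.114) km/h.
Bearing = atan2(44.75, 73.11) = 31.47° clockwise from north.

031°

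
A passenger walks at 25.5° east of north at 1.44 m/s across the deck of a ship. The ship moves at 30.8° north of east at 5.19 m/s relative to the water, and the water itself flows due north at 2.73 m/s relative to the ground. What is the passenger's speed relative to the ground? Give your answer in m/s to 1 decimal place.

8.4 m/s

In east/north components (m/s): passenger relative to ship = (0.620, 1.300); ship relative to water = (4.458, 2.658); water relative to ground = (0.000, 2.730).
Sum = (5.078, 6.687) m/s.
Speed = |(5.078, 6.687)| = 8.397 m/s.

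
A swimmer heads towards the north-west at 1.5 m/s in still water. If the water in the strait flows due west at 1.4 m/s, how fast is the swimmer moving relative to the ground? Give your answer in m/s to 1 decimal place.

Taking east as x and north as y: velocity relative to the water = (-1.061, 1.061) m/s; the water relative to ground = (-1.400, 0.000) m/s.
Velocity relative to ground = (-1.061, 1.061) + (-1.400, 0.000) = (-2.461, 1.061) m/s.
Speed = |(-2.461, 1.061)| = 2.680 m/s.

2.7 m/s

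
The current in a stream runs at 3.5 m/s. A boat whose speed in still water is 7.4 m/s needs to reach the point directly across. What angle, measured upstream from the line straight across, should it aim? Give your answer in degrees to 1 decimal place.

To cancel the current, the upstream component of the boat's velocity must equal the flow: 7.4 sin θ = 3.5.
sin θ = 3.5 / 7.4 = 0.4730.
θ = arcsin(0.4730) = 28.227°.

28.2°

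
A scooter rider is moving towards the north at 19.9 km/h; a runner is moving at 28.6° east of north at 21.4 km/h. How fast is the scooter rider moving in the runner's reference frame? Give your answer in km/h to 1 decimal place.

Taking east as x and north as y: scooter rider velocity = (0.000, 19.900) km/h; runner velocity = (10.244, 18.789) km/h.
Velocity of scooter rider relative to runner = (0.000, 19.900) − (10.244, 18.789) = (-10.244, 1.111) km/h.
Magnitude = |(-10.244, 1.111)| = 10.304 km/h.

10.3 km/h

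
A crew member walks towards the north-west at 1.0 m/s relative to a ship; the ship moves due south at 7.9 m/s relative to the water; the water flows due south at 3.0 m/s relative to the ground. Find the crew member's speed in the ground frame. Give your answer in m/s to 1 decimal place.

10.2 m/s

In east/north components (m/s): crew member relative to ship = (-0.707, 0.707); ship relative to water = (0.000, -7.900); water relative to ground = (0.000, -3.000).
Sum = (-0.707, -10.193) m/s.
Speed = |(-0.707, -10.193)| = 10.217 m/s.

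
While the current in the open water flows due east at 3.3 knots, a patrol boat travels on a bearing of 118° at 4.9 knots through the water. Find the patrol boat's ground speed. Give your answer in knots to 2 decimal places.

Taking east as x and north as y: velocity relative to the water = (4.326, -2.300) knots; the water relative to ground = (3.300, 0.000) knots.
Velocity relative to ground = (4.326, -2.300) + (3.300, 0.000) = (7.626, -2.300) knots.
Speed = |(7.626, -2.300)| = 7.966 knots.

7.97 knots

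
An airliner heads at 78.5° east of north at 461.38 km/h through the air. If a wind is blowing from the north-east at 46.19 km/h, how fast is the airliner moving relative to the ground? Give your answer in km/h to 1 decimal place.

Taking east as x and north as y: velocity relative to the air = (452.118, 91.984) km/h; the air relative to ground = (-32.661, -32.661) km/h.
Velocity relative to ground = (452.118, 91.984) + (-32.661, -32.661) = (419.456, 59.323) km/h.
Speed = |(419.456, 59.323)| = 423.631 km/h.

423.6 km/h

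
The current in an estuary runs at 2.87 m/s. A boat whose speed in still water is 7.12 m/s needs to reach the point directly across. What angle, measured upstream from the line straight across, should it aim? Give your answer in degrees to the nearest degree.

To cancel the current, the upstream component of the boat's velocity must equal the flow: 7.12 sin θ = 2.87.
sin θ = 2.87 / 7.12 = 0.4031.
θ = arcsin(0.4031) = 23.771°.

24°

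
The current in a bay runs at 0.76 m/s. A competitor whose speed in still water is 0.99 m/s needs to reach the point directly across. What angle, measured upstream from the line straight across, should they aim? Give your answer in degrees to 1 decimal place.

50.1°

To cancel the current, the upstream component of the competitor's velocity must equal the flow: 0.99 sin θ = 0.76.
sin θ = 0.76 / 0.99 = 0.7677.
θ = arcsin(0.7677) = 50.146°.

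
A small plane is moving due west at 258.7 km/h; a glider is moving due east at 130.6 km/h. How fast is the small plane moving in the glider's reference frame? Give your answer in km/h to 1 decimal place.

Taking east as x and north as y: small plane velocity = (-258.700, 0.000) km/h; glider velocity = (130.600, 0.000) km/h.
Velocity of small plane relative to glider = (-258.700, 0.000) − (130.600, 0.000) = (-389.300, 0.000) km/h.
Magnitude = |(-389.300, 0.000)| = 389.300 km/h.

389.3 km/h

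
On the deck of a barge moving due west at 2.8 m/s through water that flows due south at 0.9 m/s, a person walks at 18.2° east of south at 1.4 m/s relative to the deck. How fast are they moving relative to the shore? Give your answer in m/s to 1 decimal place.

In east/north components (m/s): person relative to barge = (0.437, -1.330); barge relative to water = (-2.800, 0.000); water relative to ground = (0.000, -0.900).
Sum = (-2.363, -2.230) m/s.
Speed = |(-2.363, -2.230)| = 3.249 m/s.

3.2 m/s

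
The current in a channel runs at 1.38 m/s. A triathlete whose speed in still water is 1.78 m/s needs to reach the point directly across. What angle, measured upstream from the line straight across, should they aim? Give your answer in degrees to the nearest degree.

To cancel the current, the upstream component of the triathlete's velocity must equal the flow: 1.78 sin θ = 1.38.
sin θ = 1.38 / 1.78 = 0.7753.
θ = arcsin(0.7753) = 50.831°.

51°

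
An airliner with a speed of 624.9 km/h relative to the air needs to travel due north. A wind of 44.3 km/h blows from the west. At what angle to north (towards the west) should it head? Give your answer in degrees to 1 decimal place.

4.1°

The wind pushes perpendicular to the desired track; the heading must have a component into the wind equal to 44.3 km/h: 624.9 sin θ = 44.3.
sin θ = 0.0709, so θ = 4.065°.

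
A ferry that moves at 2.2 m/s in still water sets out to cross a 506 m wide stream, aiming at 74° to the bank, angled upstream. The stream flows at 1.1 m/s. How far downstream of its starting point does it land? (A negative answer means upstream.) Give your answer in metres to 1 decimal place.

118.1 m

Perpendicular speed = 2.115 m/s; crossing time = 506 / 2.115 = 239.269 s.
Net downstream speed = 0.494 m/s.
Drift = 0.494 × 239.269 = 118.103 m (downstream).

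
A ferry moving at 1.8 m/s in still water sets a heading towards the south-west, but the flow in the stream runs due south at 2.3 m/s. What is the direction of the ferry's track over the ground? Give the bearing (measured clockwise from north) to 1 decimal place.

199.6°

Taking east as x and north as y: velocity relative to the water = (-1.273, -1.273) m/s; the water relative to ground = (0.000, -2.300) m/s.
Velocity relative to ground = (-1.273, -1.273) + (0.000, -2.300) = (-1.273, -3.573) m/s.
Bearing = atan2(-1.27, -3.57) = 199.61° clockwise from north.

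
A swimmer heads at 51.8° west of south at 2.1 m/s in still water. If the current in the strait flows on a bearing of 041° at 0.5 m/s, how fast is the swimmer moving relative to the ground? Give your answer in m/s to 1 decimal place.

1.6 m/s

Taking east as x and north as y: velocity relative to the water = (-1.650, -1.299) m/s; the water relative to ground = (0.328, 0.377) m/s.
Velocity relative to ground = (-1.650, -1.299) + (0.328, 0.377) = (-1.322, -0.921) m/s.
Speed = |(-1.322, -0.921)| = 1.612 m/s.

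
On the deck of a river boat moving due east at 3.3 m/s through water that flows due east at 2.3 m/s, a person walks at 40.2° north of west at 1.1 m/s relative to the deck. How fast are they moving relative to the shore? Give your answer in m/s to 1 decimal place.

4.8 m/s

In east/north components (m/s): person relative to river boat = (-0.840, 0.710); river boat relative to water = (3.300, 0.000); water relative to ground = (2.300, 0.000).
Sum = (4.760, 0.710) m/s.
Speed = |(4.760, 0.710)| = 4.812 m/s.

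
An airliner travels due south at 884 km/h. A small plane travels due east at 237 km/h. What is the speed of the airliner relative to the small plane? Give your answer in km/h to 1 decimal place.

Taking east as x and north as y: airliner velocity = (0.000, -884.000) km/h; small plane velocity = (237.000, 0.000) km/h.
Velocity of airliner relative to small plane = (0.000, -884.000) − (237.000, 0.000) = (-237.000, -884.000) km/h.
Magnitude = |(-237.000, -884.000)| = 915.219 km/h.

915.2 km/h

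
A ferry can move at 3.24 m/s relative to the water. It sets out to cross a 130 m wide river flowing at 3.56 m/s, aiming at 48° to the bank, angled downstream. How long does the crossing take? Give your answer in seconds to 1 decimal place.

The component of the ferry's velocity perpendicular to the bank is 3.24 × sin 48° = 2.408 m/s.
Only the cross-stream component determines the crossing time; the current contributes nothing perpendicular to the bank.
Time = 130 / 2.408 = 53.991 s.

54.0 s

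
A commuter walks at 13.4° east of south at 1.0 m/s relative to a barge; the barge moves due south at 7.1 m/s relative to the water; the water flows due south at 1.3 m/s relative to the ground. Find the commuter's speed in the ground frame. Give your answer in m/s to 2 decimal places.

In east/north components (m/s): commuter relative to barge = (0.232, -0.973); barge relative to water = (0.000, -7.100); water relative to ground = (0.000, -1.300).
Sum = (0.232, -9.373) m/s.
Speed = |(0.232, -9.373)| = 9.376 m/s.

9.38 m/s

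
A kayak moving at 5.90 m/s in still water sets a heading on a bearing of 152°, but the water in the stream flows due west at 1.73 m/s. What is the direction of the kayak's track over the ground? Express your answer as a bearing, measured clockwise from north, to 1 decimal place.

Taking east as x and north as y: velocity relative to the water = (2.770, -5.209) m/s; the water relative to ground = (-1.730, 0.000) m/s.
Velocity relative to ground = (2.770, -5.209) + (-1.730, 0.000) = (1.040, -5.209) m/s.
Bearing = atan2(1.04, -5.21) = 168.71° clockwise from north.

168.7°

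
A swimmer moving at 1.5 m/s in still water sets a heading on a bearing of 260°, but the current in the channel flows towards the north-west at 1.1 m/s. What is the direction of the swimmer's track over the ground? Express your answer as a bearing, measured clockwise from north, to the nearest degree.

Taking east as x and north as y: velocity relative to the water = (-1.477, -0.260) m/s; the water relative to ground = (-0.778, 0.778) m/s.
Velocity relative to ground = (-1.477, -0.260) + (-0.778, 0.778) = (-2.255, 0.517) m/s.
Bearing = atan2(-2.26, 0.52) = 282.92° clockwise from north.

283°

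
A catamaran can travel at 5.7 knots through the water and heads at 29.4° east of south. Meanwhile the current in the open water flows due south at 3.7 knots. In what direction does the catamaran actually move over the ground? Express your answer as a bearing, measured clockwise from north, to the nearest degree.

Taking east as x and north as y: velocity relative to the water = (2.798, -4.966) knots; the water relative to ground = (0.000, -3.700) knots.
Velocity relative to ground = (2.798, -4.966) + (0.000, -3.700) = (2.798, -8.666) knots.
Bearing = atan2(2.80, -8.67) = 162.11° clockwise from north.

162°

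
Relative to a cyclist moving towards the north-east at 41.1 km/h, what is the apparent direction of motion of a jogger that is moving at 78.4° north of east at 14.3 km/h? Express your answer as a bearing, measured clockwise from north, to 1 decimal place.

240.1°

Taking east as x and north as y: jogger velocity = (2.875, 14.008) km/h; cyclist velocity = (29.062, 29.062) km/h.
Velocity of jogger relative to cyclist = (2.875, 14.008) − (29.062, 29.062) = (-26.187, -15.054) km/h.
Bearing = atan2(-26.19, -15.05) = 240.11° clockwise from north.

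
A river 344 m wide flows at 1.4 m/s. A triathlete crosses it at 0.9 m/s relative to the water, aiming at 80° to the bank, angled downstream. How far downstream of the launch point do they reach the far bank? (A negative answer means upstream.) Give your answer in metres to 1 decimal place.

604.0 m

Perpendicular speed = 0.886 m/s; crossing time = 344 / 0.886 = 388.119 s.
Net downstream speed = 1.556 m/s.
Drift = 1.556 × 388.119 = 604.023 m (downstream).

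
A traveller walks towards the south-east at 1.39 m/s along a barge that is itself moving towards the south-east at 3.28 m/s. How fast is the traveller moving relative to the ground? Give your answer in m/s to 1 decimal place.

4.7 m/s

Taking east as x and north as y: barge velocity = (2.319, -2.319) m/s; traveller velocity relative to barge = (0.983, -0.983) m/s.
Velocity relative to ground = (2.319, -2.319) + (0.983, -0.983) = (3.302, -3.302) m/s.
Speed = |(3.302, -3.302)| = 4.670 m/s.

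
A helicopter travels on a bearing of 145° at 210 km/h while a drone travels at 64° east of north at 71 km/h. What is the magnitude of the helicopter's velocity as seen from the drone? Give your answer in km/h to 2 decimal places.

Taking east as x and north as y: helicopter velocity = (120.451, -172.022) km/h; drone velocity = (63.814, 31.124) km/h.
Velocity of helicopter relative to drone = (120.451, -172.022) − (63.814, 31.124) = (56.637, -203.146) km/h.
Magnitude = |(56.637, -203.146)| = 210.894 km/h.

210.89 km/h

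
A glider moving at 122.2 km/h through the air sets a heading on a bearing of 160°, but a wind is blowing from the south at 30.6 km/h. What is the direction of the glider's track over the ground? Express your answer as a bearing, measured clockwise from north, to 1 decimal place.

153.6°

Taking east as x and north as y: velocity relative to the air = (41.795, -114.830) km/h; the air relative to ground = (0.000, 30.600) km/h.
Velocity relative to ground = (41.795, -114.830) + (0.000, 30.600) = (41.795, -84.230) km/h.
Bearing = atan2(41.79, -84.23) = 153.61° clockwise from north.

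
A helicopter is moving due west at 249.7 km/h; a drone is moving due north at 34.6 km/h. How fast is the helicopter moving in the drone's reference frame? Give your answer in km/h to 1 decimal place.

Taking east as x and north as y: helicopter velocity = (-249.700, 0.000) km/h; drone velocity = (0.000, 34.600) km/h.
Velocity of helicopter relative to drone = (-249.700, 0.000) − (0.000, 34.600) = (-249.700, -34.600) km/h.
Magnitude = |(-249.700, -34.600)| = 252.086 km/h.

252.1 km/h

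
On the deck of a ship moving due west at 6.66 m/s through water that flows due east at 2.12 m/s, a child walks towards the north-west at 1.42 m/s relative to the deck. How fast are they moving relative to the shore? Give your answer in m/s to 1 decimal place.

In east/north components (m/s): child relative to ship = (-1.004, 1.004); ship relative to water = (-6.660, 0.000); water relative to ground = (2.120, 0.000).
Sum = (-5.544, 1.004) m/s.
Speed = |(-5.544, 1.004)| = 5.634 m/s.

5.6 m/s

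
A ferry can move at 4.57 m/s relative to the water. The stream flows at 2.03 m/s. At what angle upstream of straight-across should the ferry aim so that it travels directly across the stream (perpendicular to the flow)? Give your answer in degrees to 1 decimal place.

To cancel the current, the upstream component of the ferry's velocity must equal the flow: 4.57 sin θ = 2.03.
sin θ = 2.03 / 4.57 = 0.4442.
θ = arcsin(0.4442) = 26.372°.

26.4°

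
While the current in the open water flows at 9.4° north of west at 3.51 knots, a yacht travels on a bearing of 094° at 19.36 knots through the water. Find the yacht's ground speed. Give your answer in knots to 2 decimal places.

Taking east as x and north as y: velocity relative to the water = (19.313, -1.350) knots; the water relative to ground = (-3.463, 0.573) knots.
Velocity relative to ground = (19.313, -1.350) + (-3.463, 0.573) = (15.850, -0.777) knots.
Speed = |(15.850, -0.777)| = 15.869 knots.

15.87 knots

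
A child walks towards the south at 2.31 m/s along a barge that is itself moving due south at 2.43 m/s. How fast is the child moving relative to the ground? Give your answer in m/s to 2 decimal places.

4.74 m/s

Taking east as x and north as y: barge velocity = (0.000, -2.430) m/s; child velocity relative to barge = (0.000, -2.310) m/s.
Velocity relative to ground = (0.000, -2.430) + (0.000, -2.310) = (0.000, -4.740) m/s.
Speed = |(0.000, -4.740)| = 4.740 m/s.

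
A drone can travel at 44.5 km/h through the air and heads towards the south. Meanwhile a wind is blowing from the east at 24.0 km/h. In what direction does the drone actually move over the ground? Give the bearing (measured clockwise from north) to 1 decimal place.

Taking east as x and north as y: velocity relative to the air = (0.000, -44.500) km/h; the air relative to ground = (-24.000, 0.000) km/h.
Velocity relative to ground = (0.000, -44.500) + (-24.000, 0.000) = (-24.000, -44.500) km/h.
Bearing = atan2(-24.00, -44.50) = 208.34° clockwise from north.

208.3°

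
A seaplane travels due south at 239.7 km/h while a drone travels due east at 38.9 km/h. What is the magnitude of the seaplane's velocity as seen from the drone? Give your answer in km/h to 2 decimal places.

Taking east as x and north as y: seaplane velocity = (0.000, -239.700) km/h; drone velocity = (38.900, 0.000) km/h.
Velocity of seaplane relative to drone = (0.000, -239.700) − (38.900, 0.000) = (-38.900, -239.700) km/h.
Magnitude = |(-38.900, -239.700)| = 242.836 km/h.

242.84 km/h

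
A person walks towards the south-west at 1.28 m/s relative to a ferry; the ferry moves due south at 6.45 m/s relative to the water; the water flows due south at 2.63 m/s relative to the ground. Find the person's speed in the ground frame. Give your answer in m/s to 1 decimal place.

In east/north components (m/s): person relative to ferry = (-0.905, -0.905); ferry relative to water = (0.000, -6.450); water relative to ground = (0.000, -2.630).
Sum = (-0.905, -9.985) m/s.
Speed = |(-0.905, -9.985)| = 10.026 m/s.

10.0 m/s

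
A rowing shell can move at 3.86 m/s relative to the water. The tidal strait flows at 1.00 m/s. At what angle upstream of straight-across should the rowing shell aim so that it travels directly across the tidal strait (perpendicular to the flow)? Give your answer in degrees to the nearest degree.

To cancel the current, the upstream component of the rowing shell's velocity must equal the flow: 3.86 sin θ = 1.00.
sin θ = 1.00 / 3.86 = 0.2591.
θ = arcsin(0.2591) = 15.015°.

15°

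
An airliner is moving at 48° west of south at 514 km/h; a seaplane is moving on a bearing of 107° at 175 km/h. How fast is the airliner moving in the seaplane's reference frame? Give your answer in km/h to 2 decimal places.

622.48 km/h

Taking east as x and north as y: airliner velocity = (-381.976, -343.933) km/h; seaplane velocity = (167.353, -51.165) km/h.
Velocity of airliner relative to seaplane = (-381.976, -343.933) − (167.353, -51.165) = (-549.330, -292.768) km/h.
Magnitude = |(-549.330, -292.768)| = 622.476 km/h.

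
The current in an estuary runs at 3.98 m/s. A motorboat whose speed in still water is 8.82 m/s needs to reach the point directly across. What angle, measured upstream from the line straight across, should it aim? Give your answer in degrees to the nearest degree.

To cancel the current, the upstream component of the motorboat's velocity must equal the flow: 8.82 sin θ = 3.98.
sin θ = 3.98 / 8.82 = 0.4512.
θ = arcsin(0.4512) = 26.824°.

27°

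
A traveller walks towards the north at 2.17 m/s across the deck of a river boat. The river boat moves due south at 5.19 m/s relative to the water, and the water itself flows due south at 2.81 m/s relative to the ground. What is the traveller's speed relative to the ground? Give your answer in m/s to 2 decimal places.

In east/north components (m/s): traveller relative to river boat = (0.000, 2.170); river boat relative to water = (0.000, -5.190); water relative to ground = (0.000, -2.810).
Sum = (0.000, -5.830) m/s.
Speed = |(0.000, -5.830)| = 5.830 m/s.

5.83 m/s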